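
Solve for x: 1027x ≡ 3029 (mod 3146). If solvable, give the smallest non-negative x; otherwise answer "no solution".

First find gcd(1027, 3146):
3146 = 3×1027 + 65
1027 = 15×65 + 52
65 = 1×52 + 13
52 = 4×13 + 0
gcd = 13 and 13 | 3029, so solutions exist. Divide through by 13: 79x ≡ 233 (mod 242).
Now find 79⁻¹ mod 242:
242 = 3×79 + 5
79 = 15×5 + 4
5 = 1×4 + 1
4 = 4×1 + 0
Back-substitute:
1 = 5 − 4
1 = −79 + 16·5
1 = 16·242 − 49·79
So 79·(-49) ≡ 1 (mod 242), i.e. 79⁻¹ ≡ 193.
Then x ≡ 193·233 ≡ 199 (mod 242); the smallest non-negative solution is x = 199.

199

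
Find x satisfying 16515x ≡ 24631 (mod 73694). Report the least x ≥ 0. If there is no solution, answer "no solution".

First find gcd(16515, 73694):
73694 = 4*16515 + 7634
16515 = 2*7634 + 1247
7634 = 6*1247 + 152
1247 = 8*152 + 31
152 = 4*31 + 28
31 = 1*28 + 3
28 = 9*3 + 1
3 = 3*1 + 0
gcd = 1, so a unique solution mod 73694 exists.
Back-substitute for the Bézout coefficients:
1 = 28 − 9·3
1 = −9·31 + 10·28
1 = 10·152 − 49·31
1 = −49·1247 + 402·152
1 = 402·7634 − 2461·1247
1 = −2461·16515 + 5324·7634
1 = 5324·73694 − 23757·16515
So 16515·(-23757) ≡ 1 (mod 73694), giving 16515⁻¹ ≡ 49937.
x ≡ 16515⁻¹·24631 ≡ 49937·24631 ≡ 45387 (mod 73694).

45387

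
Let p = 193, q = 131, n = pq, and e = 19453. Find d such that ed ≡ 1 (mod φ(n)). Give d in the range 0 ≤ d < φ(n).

φ(n) = (p−1)(q−1) = 192·130 = 24960.
Need d with 19453·d ≡ 1 (mod 24960). Apply the extended Euclidean algorithm:
24960 = 1*19453 + 5507
19453 = 3*5507 + 2932
5507 = 1*2932 + 2575
2932 = 1*2575 + 357
2575 = 7*357 + 76
357 = 4*76 + 53
76 = 1*53 + 23
53 = 2*23 + 7
23 = 3*7 + 2
7 = 3*2 + 1
2 = 2*1 + 0
Back-substitute:
1 = 7 − 3·2
1 = −3·23 + 10·7
1 = 10·53 − 23·23
1 = −23·76 + 33·53
1 = 33·357 − 155·76
1 = −155·2575 + 1118·357
1 = 1118·2932 − 1273·2575
1 = −1273·5507 + 2391·2932
1 = 2391·19453 − 8446·5507
1 = −8446·24960 + 10837·19453
So 19453·10837 ≡ 1 (mod 24960), hence d = 10837.

10837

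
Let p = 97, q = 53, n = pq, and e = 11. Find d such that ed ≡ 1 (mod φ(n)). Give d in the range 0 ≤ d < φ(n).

φ(n) = (p−1)(q−1) = 96·52 = 4992.
Need d with 11·d ≡ 1 (mod 4992). Apply the extended Euclidean algorithm:
4992 = 453*11 + 9
11 = 1*9 + 2
9 = 4*2 + 1
2 = 2*1 + 0
Back-substitute:
1 = 9 − 4·2
1 = −4·11 + 5·9
1 = 5·4992 − 2269·11
So 11·(-2269) ≡ 1 (mod 4992), hence d ≡ -2269 ≡ 2723 (mod 4992).

2723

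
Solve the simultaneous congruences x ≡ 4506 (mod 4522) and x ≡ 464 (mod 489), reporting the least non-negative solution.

474794

Write x = 4506 + 4522·k. Then 4522·k ≡ 464 − 4506 ≡ 359 (mod 489).
Need 4522⁻¹ mod 489. Extended Euclid on (489, 121):
489 = 4×121 + 5
121 = 24×5 + 1
5 = 5×1 + 0
Back-substitute:
1 = 121 − 24·5
1 = −24·489 + 97·121
4522⁻¹ ≡ 97 (mod 489), so k ≡ 97·359 ≡ 104 (mod 489).
x = 4506 + 4522·104 = 474794.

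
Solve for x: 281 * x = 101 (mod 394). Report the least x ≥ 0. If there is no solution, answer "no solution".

27

First find gcd(281, 394):
394 = 1×281 + 113
281 = 2×113 + 55
113 = 2×55 + 3
55 = 18×3 + 1
3 = 3×1 + 0
gcd = 1, so a unique solution mod 394 exists.
Back-substitute for the Bézout coefficients:
1 = 55 − 18·3
1 = −18·113 + 37·55
1 = 37·281 − 92·113
1 = −92·394 + 129·281
So 281·(129) ≡ 1 (mod 394), giving 281⁻¹ ≡ 129.
x ≡ 281⁻¹·101 ≡ 129·101 ≡ 27 (mod 394).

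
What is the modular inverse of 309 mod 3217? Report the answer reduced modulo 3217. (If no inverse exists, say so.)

Run Euclid on (3217, 309):
3217 = 10*309 + 127
309 = 2*127 + 55
127 = 2*55 + 17
55 = 3*17 + 4
17 = 4*4 + 1
4 = 4*1 + 0
gcd = 1, so the inverse exists. Back-substitute:
1 = 17 − 4·4
1 = −4·55 + 13·17
1 = 13·127 − 30·55
1 = −30·309 + 73·127
1 = 73·3217 − 760·309
So 309·(-760) ≡ 1 (mod 3217), and -760 ≡ 2457 (mod 3217).

2457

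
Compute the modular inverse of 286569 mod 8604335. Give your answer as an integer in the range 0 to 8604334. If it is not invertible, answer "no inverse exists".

Apply the Euclidean algorithm to 8604335 and 286569:
8604335 = 30*286569 + 7265
286569 = 39*7265 + 3234
7265 = 2*3234 + 797
3234 = 4*797 + 46
797 = 17*46 + 15
46 = 3*15 + 1
15 = 15*1 + 0
Since gcd(286569, 8604335) = 1, back-substitute to write 1 as a combination:
1 = 46 − 3·15
1 = −3·797 + 52·46
1 = 52·3234 − 211·797
1 = −211·7265 + 474·3234
1 = 474·286569 − 18697·7265
1 = −18697·8604335 + 561384·286569
So 286569·561384 ≡ 1 (mod 8604335).

561384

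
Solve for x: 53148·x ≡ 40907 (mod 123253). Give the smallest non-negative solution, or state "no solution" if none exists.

First find gcd(53148, 123253):
123253 = 2·53148 + 16957
53148 = 3·16957 + 2277
16957 = 7·2277 + 1018
2277 = 2·1018 + 241
1018 = 4·241 + 54
241 = 4·54 + 25
54 = 2·25 + 4
25 = 6·4 + 1
4 = 4·1 + 0
gcd = 1, so a unique solution mod 123253 exists.
Back-substitute for the Bézout coefficients:
1 = 25 − 6·4
1 = −6·54 + 13·25
1 = 13·241 − 58·54
1 = −58·1018 + 245·241
1 = 245·2277 − 548·1018
1 = −548·16957 + 4081·2277
1 = 4081·53148 − 12791·16957
1 = −12791·123253 + 29663·53148
So 53148·(29663) ≡ 1 (mod 123253), giving 53148⁻¹ ≡ 29663.
x ≡ 53148⁻¹·40907 ≡ 29663·40907 ≡ 121809 (mod 123253).

121809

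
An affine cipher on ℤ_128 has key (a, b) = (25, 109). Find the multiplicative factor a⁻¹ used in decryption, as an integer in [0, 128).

41

Apply the Euclidean algorithm to 128 and 25:
128 = 5×25 + 3
25 = 8×3 + 1
3 = 3×1 + 0
The gcd is 1. Working backward:
1 = 25 − 8·3
1 = −8·128 + 41·25
So 25·41 ≡ 1 (mod 128).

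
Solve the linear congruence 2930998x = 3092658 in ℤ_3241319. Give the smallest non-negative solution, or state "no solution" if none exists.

958240

First find gcd(2930998, 3241319):
3241319 = 1·2930998 + 310321
2930998 = 9·310321 + 138109
310321 = 2·138109 + 34103
138109 = 4·34103 + 1697
34103 = 20·1697 + 163
1697 = 10·163 + 67
163 = 2·67 + 29
67 = 2·29 + 9
29 = 3·9 + 2
9 = 4·2 + 1
2 = 2·1 + 0
gcd = 1, so a unique solution mod 3241319 exists.
Back-substitute for the Bézout coefficients:
1 = 9 − 4·2
1 = −4·29 + 13·9
1 = 13·67 − 30·29
1 = −30·163 + 73·67
1 = 73·1697 − 760·163
1 = −760·34103 + 15273·1697
1 = 15273·138109 − 61852·34103
1 = −61852·310321 + 138977·138109
1 = 138977·2930998 − 1312645·310321
1 = −1312645·3241319 + 1451622·2930998
So 2930998·(1451622) ≡ 1 (mod 3241319), giving 2930998⁻¹ ≡ 1451622.
x ≡ 2930998⁻¹·3092658 ≡ 1451622·3092658 ≡ 958240 (mod 3241319).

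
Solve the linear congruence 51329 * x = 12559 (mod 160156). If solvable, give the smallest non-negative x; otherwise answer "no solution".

First find gcd(51329, 160156):
160156 = 3·51329 + 6169
51329 = 8·6169 + 1977
6169 = 3·1977 + 238
1977 = 8·238 + 73
238 = 3·73 + 19
73 = 3·19 + 16
19 = 1·16 + 3
16 = 5·3 + 1
3 = 3·1 + 0
gcd = 1, so a unique solution mod 160156 exists.
Back-substitute for the Bézout coefficients:
1 = 16 − 5·3
1 = −5·19 + 6·16
1 = 6·73 − 23·19
1 = −23·238 + 75·73
1 = 75·1977 − 623·238
1 = −623·6169 + 1944·1977
1 = 1944·51329 − 16175·6169
1 = −16175·160156 + 50469·51329
So 51329·(50469) ≡ 1 (mod 160156), giving 51329⁻¹ ≡ 50469.
x ≡ 51329⁻¹·12559 ≡ 50469·12559 ≡ 102879 (mod 160156).

102879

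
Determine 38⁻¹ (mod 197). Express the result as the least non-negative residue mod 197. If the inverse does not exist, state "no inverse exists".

140

Extended Euclidean algorithm:
197 = 5*38 + 7
38 = 5*7 + 3
7 = 2*3 + 1
3 = 3*1 + 0
gcd = 1, so the inverse exists. Back-substitute:
1 = 7 − 2·3
1 = −2·38 + 11·7
1 = 11·197 − 57·38
Hence 38⁻¹ ≡ -57 ≡ 140 (mod 197).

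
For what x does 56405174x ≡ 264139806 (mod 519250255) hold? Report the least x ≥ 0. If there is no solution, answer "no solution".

395638149

First find gcd(56405174, 519250255):
519250255 = 9·56405174 + 11603689
56405174 = 4·11603689 + 9990418
11603689 = 1·9990418 + 1613271
9990418 = 6·1613271 + 310792
1613271 = 5·310792 + 59311
310792 = 5·59311 + 14237
59311 = 4·14237 + 2363
14237 = 6·2363 + 59
2363 = 40·59 + 3
59 = 19·3 + 2
3 = 1·2 + 1
2 = 2·1 + 0
gcd = 1, so a unique solution mod 519250255 exists.
Back-substitute for the Bézout coefficients:
1 = 3 − 2
1 = −59 + 20·3
1 = 20·2363 − 801·59
1 = −801·14237 + 4826·2363
1 = 4826·59311 − 20105·14237
1 = −20105·310792 + 105351·59311
1 = 105351·1613271 − 546860·310792
1 = −546860·9990418 + 3386511·1613271
1 = 3386511·11603689 − 3933371·9990418
1 = −3933371·56405174 + 19119995·11603689
1 = 19119995·519250255 − 176013326·56405174
So 56405174·(-176013326) ≡ 1 (mod 519250255), giving 56405174⁻¹ ≡ 343236929.
x ≡ 56405174⁻¹·264139806 ≡ 343236929·264139806 ≡ 395638149 (mod 519250255).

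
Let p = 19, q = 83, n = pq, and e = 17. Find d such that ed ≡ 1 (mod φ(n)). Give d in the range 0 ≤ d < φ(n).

521

φ(n) = (p−1)(q−1) = 18·82 = 1476.
Need d with 17·d ≡ 1 (mod 1476). Apply the extended Euclidean algorithm:
1476 = 86·17 + 14
17 = 1·14 + 3
14 = 4·3 + 2
3 = 1·2 + 1
2 = 2·1 + 0
Back-substitute:
1 = 3 − 2
1 = −14 + 5·3
1 = 5·17 − 6·14
1 = −6·1476 + 521·17
So 17·521 ≡ 1 (mod 1476), hence d = 521.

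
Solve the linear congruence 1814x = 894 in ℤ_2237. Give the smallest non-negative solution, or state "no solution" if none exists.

First find gcd(1814, 2237):
2237 = 1×1814 + 423
1814 = 4×423 + 122
423 = 3×122 + 57
122 = 2×57 + 8
57 = 7×8 + 1
8 = 8×1 + 0
gcd = 1, so a unique solution mod 2237 exists.
Back-substitute for the Bézout coefficients:
1 = 57 − 7·8
1 = −7·122 + 15·57
1 = 15·423 − 52·122
1 = −52·1814 + 223·423
1 = 223·2237 − 275·1814
So 1814·(-275) ≡ 1 (mod 2237), giving 1814⁻¹ ≡ 1962.
x ≡ 1814⁻¹·894 ≡ 1962·894 ≡ 220 (mod 2237).

220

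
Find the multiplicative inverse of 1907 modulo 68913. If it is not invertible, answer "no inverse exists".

16370

Extended Euclidean algorithm:
68913 = 36×1907 + 261
1907 = 7×261 + 80
261 = 3×80 + 21
80 = 3×21 + 17
21 = 1×17 + 4
17 = 4×4 + 1
4 = 4×1 + 0
gcd = 1, so the inverse exists. Back-substitute:
1 = 17 − 4·4
1 = −4·21 + 5·17
1 = 5·80 − 19·21
1 = −19·261 + 62·80
1 = 62·1907 − 453·261
1 = −453·68913 + 16370·1907
So 1907·16370 ≡ 1 (mod 68913).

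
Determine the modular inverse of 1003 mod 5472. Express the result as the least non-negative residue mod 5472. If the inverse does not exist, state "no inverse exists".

2275

Extended Euclidean algorithm:
5472 = 5·1003 + 457
1003 = 2·457 + 89
457 = 5·89 + 12
89 = 7·12 + 5
12 = 2·5 + 2
5 = 2·2 + 1
2 = 2·1 + 0
gcd = 1, so the inverse exists. Back-substitute:
1 = 5 − 2·2
1 = −2·12 + 5·5
1 = 5·89 − 37·12
1 = −37·457 + 190·89
1 = 190·1003 − 417·457
1 = −417·5472 + 2275·1003
So 1003·2275 ≡ 1 (mod 5472).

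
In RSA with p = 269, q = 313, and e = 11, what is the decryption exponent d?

15203

φ(n) = (p−1)(q−1) = 268·312 = 83616.
Need d with 11·d ≡ 1 (mod 83616). Apply the extended Euclidean algorithm:
83616 = 7601×11 + 5
11 = 2×5 + 1
5 = 5×1 + 0
Back-substitute:
1 = 11 − 2·5
1 = −2·83616 + 15203·11
So 11·15203 ≡ 1 (mod 83616), hence d = 15203.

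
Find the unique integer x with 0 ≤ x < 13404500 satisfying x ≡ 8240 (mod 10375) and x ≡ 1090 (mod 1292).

Write x = 8240 + 10375·k. Then 10375·k ≡ 1090 − 8240 ≡ 602 (mod 1292).
Need 10375⁻¹ mod 1292. Extended Euclid on (1292, 39):
1292 = 33·39 + 5
39 = 7·5 + 4
5 = 1·4 + 1
4 = 4·1 + 0
Back-substitute:
1 = 5 − 4
1 = −39 + 8·5
1 = 8·1292 − 265·39
10375⁻¹ ≡ 1027 (mod 1292), so k ≡ 1027·602 ≡ 678 (mod 1292).
x = 8240 + 10375·678 = 7042490.

7042490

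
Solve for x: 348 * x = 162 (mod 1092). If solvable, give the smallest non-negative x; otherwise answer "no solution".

gcd(348, 1092):
1092 = 3×348 + 48
348 = 7×48 + 12
48 = 4×12 + 0
gcd = 12, but 12 ∤ 162, so the congruence has no solution.

no solution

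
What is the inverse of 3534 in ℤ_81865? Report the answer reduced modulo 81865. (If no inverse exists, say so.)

11374

Extended Euclidean algorithm:
81865 = 23×3534 + 583
3534 = 6×583 + 36
583 = 16×36 + 7
36 = 5×7 + 1
7 = 7×1 + 0
Since gcd(3534, 81865) = 1, back-substitute to write 1 as a combination:
1 = 36 − 5·7
1 = −5·583 + 81·36
1 = 81·3534 − 491·583
1 = −491·81865 + 11374·3534
So 3534·11374 ≡ 1 (mod 81865).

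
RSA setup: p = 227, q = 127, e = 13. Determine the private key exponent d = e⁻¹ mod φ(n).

4381

φ(n) = (p−1)(q−1) = 226·126 = 28476.
Need d with 13·d ≡ 1 (mod 28476). Apply the extended Euclidean algorithm:
28476 = 2190×13 + 6
13 = 2×6 + 1
6 = 6×1 + 0
Back-substitute:
1 = 13 − 2·6
1 = −2·28476 + 4381·13
So 13·4381 ≡ 1 (mod 28476), hence d = 4381.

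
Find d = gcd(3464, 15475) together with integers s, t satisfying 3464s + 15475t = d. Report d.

Repeated division:
15475 = 4×3464 + 1619
3464 = 2×1619 + 226
1619 = 7×226 + 37
226 = 6×37 + 4
37 = 9×4 + 1
4 = 4×1 + 0
gcd(3464, 15475) = 1.
Working backward:
1 = 37 − 9·4
1 = −9·226 + 55·37
1 = 55·1619 − 394·226
1 = −394·3464 + 843·1619
1 = 843·15475 − 3766·3464
So 1 = (843)·15475 + (-3766)·3464.

1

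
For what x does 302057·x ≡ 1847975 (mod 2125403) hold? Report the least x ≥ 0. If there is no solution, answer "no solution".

no solution

gcd(302057, 2125403):
2125403 = 7×302057 + 11004
302057 = 27×11004 + 4949
11004 = 2×4949 + 1106
4949 = 4×1106 + 525
1106 = 2×525 + 56
525 = 9×56 + 21
56 = 2×21 + 14
21 = 1×14 + 7
14 = 2×7 + 0
gcd = 7, but 7 ∤ 1847975, so the congruence has no solution.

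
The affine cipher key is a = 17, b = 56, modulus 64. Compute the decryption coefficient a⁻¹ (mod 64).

49

Extended Euclidean algorithm:
64 = 3*17 + 13
17 = 1*13 + 4
13 = 3*4 + 1
4 = 4*1 + 0
The gcd is 1. Working backward:
1 = 13 − 3·4
1 = −3·17 + 4·13
1 = 4·64 − 15·17
So 17·(-15) ≡ 1 (mod 64), and -15 ≡ 49 (mod 64).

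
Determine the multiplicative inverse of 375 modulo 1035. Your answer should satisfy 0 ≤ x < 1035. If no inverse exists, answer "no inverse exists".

no inverse exists

Compute gcd(375, 1035):
1035 = 2×375 + 285
375 = 1×285 + 90
285 = 3×90 + 15
90 = 6×15 + 0
The gcd is 15, not 1, hence no inverse exists.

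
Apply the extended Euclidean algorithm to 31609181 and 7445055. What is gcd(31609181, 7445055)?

Euclidean algorithm:
31609181 = 4*7445055 + 1828961
7445055 = 4*1828961 + 129211
1828961 = 14*129211 + 20007
129211 = 6*20007 + 9169
20007 = 2*9169 + 1669
9169 = 5*1669 + 824
1669 = 2*824 + 21
824 = 39*21 + 5
21 = 4*5 + 1
5 = 5*1 + 0
gcd(31609181, 7445055) = 1.
Working backward:
1 = 21 − 4·5
1 = −4·824 + 157·21
1 = 157·1669 − 318·824
1 = −318·9169 + 1747·1669
1 = 1747·20007 − 3812·9169
1 = −3812·129211 + 24619·20007
1 = 24619·1828961 − 348478·129211
1 = −348478·7445055 + 1418531·1828961
1 = 1418531·31609181 − 6022602·7445055
So 1 = (1418531)·31609181 + (-6022602)·7445055.

1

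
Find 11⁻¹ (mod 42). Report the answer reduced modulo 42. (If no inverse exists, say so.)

Apply the Euclidean algorithm to 42 and 11:
42 = 3·11 + 9
11 = 1·9 + 2
9 = 4·2 + 1
2 = 2·1 + 0
The gcd is 1. Working backward:
1 = 9 − 4·2
1 = −4·11 + 5·9
1 = 5·42 − 19·11
Thus 11·(-19) ≡ 1 (mod 42); reducing, -19 mod 42 = 23.

23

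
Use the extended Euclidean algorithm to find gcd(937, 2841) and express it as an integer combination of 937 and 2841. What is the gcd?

1

Apply Euclid's algorithm to 2841 and 937:
2841 = 3×937 + 30
937 = 31×30 + 7
30 = 4×7 + 2
7 = 3×2 + 1
2 = 2×1 + 0
gcd(937, 2841) = 1.
Back-substituting:
1 = 7 − 3·2
1 = −3·30 + 13·7
1 = 13·937 − 406·30
1 = −406·2841 + 1231·937
So 1 = (-406)·2841 + (1231)·937.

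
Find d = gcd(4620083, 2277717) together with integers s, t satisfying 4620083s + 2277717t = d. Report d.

Repeated division:
4620083 = 2*2277717 + 64649
2277717 = 35*64649 + 15002
64649 = 4*15002 + 4641
15002 = 3*4641 + 1079
4641 = 4*1079 + 325
1079 = 3*325 + 104
325 = 3*104 + 13
104 = 8*13 + 0
gcd(4620083, 2277717) = 13.
Express as a combination:
13 = 325 − 3·104
13 = −3·1079 + 10·325
13 = 10·4641 − 43·1079
13 = −43·15002 + 139·4641
13 = 139·64649 − 599·15002
13 = −599·2277717 + 21104·64649
13 = 21104·4620083 − 42807·2277717
So 13 = (21104)·4620083 + (-42807)·2277717.

13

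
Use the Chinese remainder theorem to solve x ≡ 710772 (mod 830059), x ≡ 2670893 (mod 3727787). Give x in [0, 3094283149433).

Write x = 710772 + 830059·k. Then 830059·k ≡ 2670893 − 710772 ≡ 1960121 (mod 3727787).
Need 830059⁻¹ mod 3727787. Extended Euclid on (3727787, 830059):
3727787 = 4*830059 + 407551
830059 = 2*407551 + 14957
407551 = 27*14957 + 3712
14957 = 4*3712 + 109
3712 = 34*109 + 6
109 = 18*6 + 1
6 = 6*1 + 0
Back-substitute:
1 = 109 − 18·6
1 = −18·3712 + 613·109
1 = 613·14957 − 2470·3712
1 = −2470·407551 + 67303·14957
1 = 67303·830059 − 137076·407551
1 = −137076·3727787 + 615607·830059
830059⁻¹ ≡ 615607 (mod 3727787), so k ≡ 615607·1960121 ≡ 1923269 (mod 3727787).
x = 710772 + 830059·1923269 = 1596427453643.

1596427453643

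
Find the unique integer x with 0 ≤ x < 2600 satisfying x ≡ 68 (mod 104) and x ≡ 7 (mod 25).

Write x = 68 + 104·k. Then 104·k ≡ 7 − 68 ≡ 14 (mod 25).
Need 104⁻¹ mod 25. Extended Euclid on (25, 4):
25 = 6*4 + 1
4 = 4*1 + 0
Back-substitute:
1 = 25 − 6·4
104⁻¹ ≡ 19 (mod 25), so k ≡ 19·14 ≡ 16 (mod 25).
x = 68 + 104·16 = 1732.

1732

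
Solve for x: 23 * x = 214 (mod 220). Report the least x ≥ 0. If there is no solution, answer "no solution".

38

First find gcd(23, 220):
220 = 9×23 + 13
23 = 1×13 + 10
13 = 1×10 + 3
10 = 3×3 + 1
3 = 3×1 + 0
gcd = 1, so a unique solution mod 220 exists.
Back-substitute for the Bézout coefficients:
1 = 10 − 3·3
1 = −3·13 + 4·10
1 = 4·23 − 7·13
1 = −7·220 + 67·23
So 23·(67) ≡ 1 (mod 220), giving 23⁻¹ ≡ 67.
x ≡ 23⁻¹·214 ≡ 67·214 ≡ 38 (mod 220).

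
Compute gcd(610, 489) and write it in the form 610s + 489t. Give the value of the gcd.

1

Repeated division:
610 = 1*489 + 121
489 = 4*121 + 5
121 = 24*5 + 1
5 = 5*1 + 0
gcd(610, 489) = 1.
Working backward:
1 = 121 − 24·5
1 = −24·489 + 97·121
1 = 97·610 − 121·489
So 1 = (97)·610 + (-121)·489.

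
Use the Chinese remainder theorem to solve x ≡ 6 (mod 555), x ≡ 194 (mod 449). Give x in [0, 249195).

Write x = 6 + 555·k. Then 555·k ≡ 194 − 6 ≡ 188 (mod 449).
Need 555⁻¹ mod 449. Extended Euclid on (449, 106):
449 = 4·106 + 25
106 = 4·25 + 6
25 = 4·6 + 1
6 = 6·1 + 0
Back-substitute:
1 = 25 − 4·6
1 = −4·106 + 17·25
1 = 17·449 − 72·106
555⁻¹ ≡ 377 (mod 449), so k ≡ 377·188 ≡ 383 (mod 449).
x = 6 + 555·383 = 212571.

212571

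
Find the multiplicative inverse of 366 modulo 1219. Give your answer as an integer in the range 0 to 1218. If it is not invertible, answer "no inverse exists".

Apply the Euclidean algorithm to 1219 and 366:
1219 = 3·366 + 121
366 = 3·121 + 3
121 = 40·3 + 1
3 = 3·1 + 0
gcd = 1, so the inverse exists. Back-substitute:
1 = 121 − 40·3
1 = −40·366 + 121·121
1 = 121·1219 − 403·366
Hence 366⁻¹ ≡ -403 ≡ 816 (mod 1219).

816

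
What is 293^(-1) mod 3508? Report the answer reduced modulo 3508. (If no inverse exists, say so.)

1317

gcd(3508, 293) by repeated division:
3508 = 11·293 + 285
293 = 1·285 + 8
285 = 35·8 + 5
8 = 1·5 + 3
5 = 1·3 + 2
3 = 1·2 + 1
2 = 2·1 + 0
gcd = 1, so the inverse exists. Back-substitute:
1 = 3 − 2
1 = −5 + 2·3
1 = 2·8 − 3·5
1 = −3·285 + 107·8
1 = 107·293 − 110·285
1 = −110·3508 + 1317·293
So 293·1317 ≡ 1 (mod 3508).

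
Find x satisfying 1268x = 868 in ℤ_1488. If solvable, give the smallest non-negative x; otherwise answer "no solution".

341

First find gcd(1268, 1488):
1488 = 1*1268 + 220
1268 = 5*220 + 168
220 = 1*168 + 52
168 = 3*52 + 12
52 = 4*12 + 4
12 = 3*4 + 0
gcd = 4 and 4 | 868, so solutions exist. Divide through by 4: 317x ≡ 217 (mod 372).
Now find 317⁻¹ mod 372:
372 = 1×317 + 55
317 = 5×55 + 42
55 = 1×42 + 13
42 = 3×13 + 3
13 = 4×3 + 1
3 = 3×1 + 0
Back-substitute:
1 = 13 − 4·3
1 = −4·42 + 13·13
1 = 13·55 − 17·42
1 = −17·317 + 98·55
1 = 98·372 − 115·317
So 317·(-115) ≡ 1 (mod 372), i.e. 317⁻¹ ≡ 257.
Then x ≡ 257·217 ≡ 341 (mod 372); the smallest non-negative solution is x = 341.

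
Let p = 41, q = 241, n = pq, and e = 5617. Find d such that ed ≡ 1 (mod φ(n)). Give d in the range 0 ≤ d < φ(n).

4753

φ(n) = (p−1)(q−1) = 40·240 = 9600.
Need d with 5617·d ≡ 1 (mod 9600). Apply the extended Euclidean algorithm:
9600 = 1×5617 + 3983
5617 = 1×3983 + 1634
3983 = 2×1634 + 715
1634 = 2×715 + 204
715 = 3×204 + 103
204 = 1×103 + 101
103 = 1×101 + 2
101 = 50×2 + 1
2 = 2×1 + 0
Back-substitute:
1 = 101 − 50·2
1 = −50·103 + 51·101
1 = 51·204 − 101·103
1 = −101·715 + 354·204
1 = 354·1634 − 809·715
1 = −809·3983 + 1972·1634
1 = 1972·5617 − 2781·3983
1 = −2781·9600 + 4753·5617
So 5617·4753 ≡ 1 (mod 9600), hence d = 4753.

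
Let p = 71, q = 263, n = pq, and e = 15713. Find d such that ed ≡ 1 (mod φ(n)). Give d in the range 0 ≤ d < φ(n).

6737

φ(n) = (p−1)(q−1) = 70·262 = 18340.
Need d with 15713·d ≡ 1 (mod 18340). Apply the extended Euclidean algorithm:
18340 = 1×15713 + 2627
15713 = 5×2627 + 2578
2627 = 1×2578 + 49
2578 = 52×49 + 30
49 = 1×30 + 19
30 = 1×19 + 11
19 = 1×11 + 8
11 = 1×8 + 3
8 = 2×3 + 2
3 = 1×2 + 1
2 = 2×1 + 0
Back-substitute:
1 = 3 − 2
1 = −8 + 3·3
1 = 3·11 − 4·8
1 = −4·19 + 7·11
1 = 7·30 − 11·19
1 = −11·49 + 18·30
1 = 18·2578 − 947·49
1 = −947·2627 + 965·2578
1 = 965·15713 − 5772·2627
1 = −5772·18340 + 6737·15713
So 15713·6737 ≡ 1 (mod 18340), hence d = 6737.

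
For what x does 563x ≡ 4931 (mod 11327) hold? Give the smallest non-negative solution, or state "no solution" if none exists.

9686

First find gcd(563, 11327):
11327 = 20·563 + 67
563 = 8·67 + 27
67 = 2·27 + 13
27 = 2·13 + 1
13 = 13·1 + 0
gcd = 1, so a unique solution mod 11327 exists.
Back-substitute for the Bézout coefficients:
1 = 27 − 2·13
1 = −2·67 + 5·27
1 = 5·563 − 42·67
1 = −42·11327 + 845·563
So 563·(845) ≡ 1 (mod 11327), giving 563⁻¹ ≡ 845.
x ≡ 563⁻¹·4931 ≡ 845·4931 ≡ 9686 (mod 11327).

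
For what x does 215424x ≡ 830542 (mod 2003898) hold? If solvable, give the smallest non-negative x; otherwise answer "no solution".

gcd(215424, 2003898):
2003898 = 9*215424 + 65082
215424 = 3*65082 + 20178
65082 = 3*20178 + 4548
20178 = 4*4548 + 1986
4548 = 2*1986 + 576
1986 = 3*576 + 258
576 = 2*258 + 60
258 = 4*60 + 18
60 = 3*18 + 6
18 = 3*6 + 0
gcd = 6, but 6 ∤ 830542, so the congruence has no solution.

no solution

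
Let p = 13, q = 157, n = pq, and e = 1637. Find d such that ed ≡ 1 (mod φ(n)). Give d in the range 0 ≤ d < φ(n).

φ(n) = (p−1)(q−1) = 12·156 = 1872.
Need d with 1637·d ≡ 1 (mod 1872). Apply the extended Euclidean algorithm:
1872 = 1×1637 + 235
1637 = 6×235 + 227
235 = 1×227 + 8
227 = 28×8 + 3
8 = 2×3 + 2
3 = 1×2 + 1
2 = 2×1 + 0
Back-substitute:
1 = 3 − 2
1 = −8 + 3·3
1 = 3·227 − 85·8
1 = −85·235 + 88·227
1 = 88·1637 − 613·235
1 = −613·1872 + 701·1637
So 1637·701 ≡ 1 (mod 1872), hence d = 701.

701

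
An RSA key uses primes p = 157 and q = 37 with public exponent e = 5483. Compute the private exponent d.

φ(n) = (p−1)(q−1) = 156·36 = 5616.
Need d with 5483·d ≡ 1 (mod 5616). Apply the extended Euclidean algorithm:
5616 = 1×5483 + 133
5483 = 41×133 + 30
133 = 4×30 + 13
30 = 2×13 + 4
13 = 3×4 + 1
4 = 4×1 + 0
Back-substitute:
1 = 13 − 3·4
1 = −3·30 + 7·13
1 = 7·133 − 31·30
1 = −31·5483 + 1278·133
1 = 1278·5616 − 1309·5483
So 5483·(-1309) ≡ 1 (mod 5616), hence d ≡ -1309 ≡ 4307 (mod 5616).

4307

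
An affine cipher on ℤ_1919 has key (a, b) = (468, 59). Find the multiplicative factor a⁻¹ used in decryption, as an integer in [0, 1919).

Apply the Euclidean algorithm to 1919 and 468:
1919 = 4·468 + 47
468 = 9·47 + 45
47 = 1·45 + 2
45 = 22·2 + 1
2 = 2·1 + 0
The gcd is 1. Working backward:
1 = 45 − 22·2
1 = −22·47 + 23·45
1 = 23·468 − 229·47
1 = −229·1919 + 939·468
So 468·939 ≡ 1 (mod 1919).

939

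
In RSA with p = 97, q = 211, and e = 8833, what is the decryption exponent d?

φ(n) = (p−1)(q−1) = 96·210 = 20160.
Need d with 8833·d ≡ 1 (mod 20160). Apply the extended Euclidean algorithm:
20160 = 2*8833 + 2494
8833 = 3*2494 + 1351
2494 = 1*1351 + 1143
1351 = 1*1143 + 208
1143 = 5*208 + 103
208 = 2*103 + 2
103 = 51*2 + 1
2 = 2*1 + 0
Back-substitute:
1 = 103 − 51·2
1 = −51·208 + 103·103
1 = 103·1143 − 566·208
1 = −566·1351 + 669·1143
1 = 669·2494 − 1235·1351
1 = −1235·8833 + 4374·2494
1 = 4374·20160 − 9983·8833
So 8833·(-9983) ≡ 1 (mod 20160), hence d ≡ -9983 ≡ 10177 (mod 20160).

10177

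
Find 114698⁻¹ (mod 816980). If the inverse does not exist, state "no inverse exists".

Euclidean algorithm on 816980, 114698:
816980 = 7*114698 + 14094
114698 = 8*14094 + 1946
14094 = 7*1946 + 472
1946 = 4*472 + 58
472 = 8*58 + 8
58 = 7*8 + 2
8 = 4*2 + 0
gcd(114698, 816980) = 2 ≠ 1, so 114698 has no multiplicative inverse modulo 816980.

no inverse exists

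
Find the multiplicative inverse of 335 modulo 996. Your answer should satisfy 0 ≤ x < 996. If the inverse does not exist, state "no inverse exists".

443

gcd(996, 335) by repeated division:
996 = 2·335 + 326
335 = 1·326 + 9
326 = 36·9 + 2
9 = 4·2 + 1
2 = 2·1 + 0
The gcd is 1. Working backward:
1 = 9 − 4·2
1 = −4·326 + 145·9
1 = 145·335 − 149·326
1 = −149·996 + 443·335
So 335·443 ≡ 1 (mod 996).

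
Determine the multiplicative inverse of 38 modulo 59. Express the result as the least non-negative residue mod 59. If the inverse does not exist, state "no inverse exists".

Apply the Euclidean algorithm to 59 and 38:
59 = 1*38 + 21
38 = 1*21 + 17
21 = 1*17 + 4
17 = 4*4 + 1
4 = 4*1 + 0
The gcd is 1. Working backward:
1 = 17 − 4·4
1 = −4·21 + 5·17
1 = 5·38 − 9·21
1 = −9·59 + 14·38
So 38·14 ≡ 1 (mod 59).

14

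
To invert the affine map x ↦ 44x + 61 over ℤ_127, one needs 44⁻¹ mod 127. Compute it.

Extended Euclidean algorithm:
127 = 2*44 + 39
44 = 1*39 + 5
39 = 7*5 + 4
5 = 1*4 + 1
4 = 4*1 + 0
The gcd is 1. Working backward:
1 = 5 − 4
1 = −39 + 8·5
1 = 8·44 − 9·39
1 = −9·127 + 26·44
So 44·26 ≡ 1 (mod 127).

26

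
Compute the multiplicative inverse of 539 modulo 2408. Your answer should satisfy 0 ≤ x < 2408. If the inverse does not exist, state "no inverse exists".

no inverse exists

Euclidean algorithm on 2408, 539:
2408 = 4*539 + 252
539 = 2*252 + 35
252 = 7*35 + 7
35 = 5*7 + 0
The gcd is 7, not 1, hence no inverse exists.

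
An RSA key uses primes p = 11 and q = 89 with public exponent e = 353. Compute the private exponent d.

φ(n) = (p−1)(q−1) = 10·88 = 880.
Need d with 353·d ≡ 1 (mod 880). Apply the extended Euclidean algorithm:
880 = 2·353 + 174
353 = 2·174 + 5
174 = 34·5 + 4
5 = 1·4 + 1
4 = 4·1 + 0
Back-substitute:
1 = 5 − 4
1 = −174 + 35·5
1 = 35·353 − 71·174
1 = −71·880 + 177·353
So 353·177 ≡ 1 (mod 880), hence d = 177.

177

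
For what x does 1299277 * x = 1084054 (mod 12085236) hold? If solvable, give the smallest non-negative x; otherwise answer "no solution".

First find gcd(1299277, 12085236):
12085236 = 9*1299277 + 391743
1299277 = 3*391743 + 124048
391743 = 3*124048 + 19599
124048 = 6*19599 + 6454
19599 = 3*6454 + 237
6454 = 27*237 + 55
237 = 4*55 + 17
55 = 3*17 + 4
17 = 4*4 + 1
4 = 4*1 + 0
gcd = 1, so a unique solution mod 12085236 exists.
Back-substitute for the Bézout coefficients:
1 = 17 − 4·4
1 = −4·55 + 13·17
1 = 13·237 − 56·55
1 = −56·6454 + 1525·237
1 = 1525·19599 − 4631·6454
1 = −4631·124048 + 29311·19599
1 = 29311·391743 − 92564·124048
1 = −92564·1299277 + 307003·391743
1 = 307003·12085236 − 2855591·1299277
So 1299277·(-2855591) ≡ 1 (mod 12085236), giving 1299277⁻¹ ≡ 9229645.
x ≡ 1299277⁻¹·1084054 ≡ 9229645·1084054 ≡ 6270250 (mod 12085236).

6270250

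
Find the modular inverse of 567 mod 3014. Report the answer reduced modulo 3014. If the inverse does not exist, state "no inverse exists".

101

Run Euclid on (3014, 567):
3014 = 5×567 + 179
567 = 3×179 + 30
179 = 5×30 + 29
30 = 1×29 + 1
29 = 29×1 + 0
Since gcd(567, 3014) = 1, back-substitute to write 1 as a combination:
1 = 30 − 29
1 = −179 + 6·30
1 = 6·567 − 19·179
1 = −19·3014 + 101·567
So 567·101 ≡ 1 (mod 3014).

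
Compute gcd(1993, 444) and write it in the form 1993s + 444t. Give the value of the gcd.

1

Apply Euclid's algorithm to 1993 and 444:
1993 = 4·444 + 217
444 = 2·217 + 10
217 = 21·10 + 7
10 = 1·7 + 3
7 = 2·3 + 1
3 = 3·1 + 0
gcd(1993, 444) = 1.
Express as a combination:
1 = 7 − 2·3
1 = −2·10 + 3·7
1 = 3·217 − 65·10
1 = −65·444 + 133·217
1 = 133·1993 − 597·444
So 1 = (133)·1993 + (-597)·444.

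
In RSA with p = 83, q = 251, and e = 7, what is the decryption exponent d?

14643

φ(n) = (p−1)(q−1) = 82·250 = 20500.
Need d with 7·d ≡ 1 (mod 20500). Apply the extended Euclidean algorithm:
20500 = 2928×7 + 4
7 = 1×4 + 3
4 = 1×3 + 1
3 = 3×1 + 0
Back-substitute:
1 = 4 − 3
1 = −7 + 2·4
1 = 2·20500 − 5857·7
So 7·(-5857) ≡ 1 (mod 20500), hence d ≡ -5857 ≡ 14643 (mod 20500).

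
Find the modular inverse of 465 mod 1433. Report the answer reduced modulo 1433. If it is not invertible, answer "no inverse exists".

Extended Euclidean algorithm:
1433 = 3·465 + 38
465 = 12·38 + 9
38 = 4·9 + 2
9 = 4·2 + 1
2 = 2·1 + 0
Since gcd(465, 1433) = 1, back-substitute to write 1 as a combination:
1 = 9 − 4·2
1 = −4·38 + 17·9
1 = 17·465 − 208·38
1 = −208·1433 + 641·465
So 465·641 ≡ 1 (mod 1433).

641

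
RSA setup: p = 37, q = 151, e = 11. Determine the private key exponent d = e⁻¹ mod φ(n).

491

φ(n) = (p−1)(q−1) = 36·150 = 5400.
Need d with 11·d ≡ 1 (mod 5400). Apply the extended Euclidean algorithm:
5400 = 490×11 + 10
11 = 1×10 + 1
10 = 10×1 + 0
Back-substitute:
1 = 11 − 10
1 = −5400 + 491·11
So 11·491 ≡ 1 (mod 5400), hence d = 491.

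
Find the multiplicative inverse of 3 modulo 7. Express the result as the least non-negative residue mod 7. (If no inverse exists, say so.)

Extended Euclidean algorithm:
7 = 2×3 + 1
3 = 3×1 + 0
Since gcd(3, 7) = 1, back-substitute to write 1 as a combination:
1 = 7 − 2·3
Hence 3⁻¹ ≡ -2 ≡ 5 (mod 7).

5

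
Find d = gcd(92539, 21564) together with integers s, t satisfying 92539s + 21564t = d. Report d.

1

Repeated division:
92539 = 4×21564 + 6283
21564 = 3×6283 + 2715
6283 = 2×2715 + 853
2715 = 3×853 + 156
853 = 5×156 + 73
156 = 2×73 + 10
73 = 7×10 + 3
10 = 3×3 + 1
3 = 3×1 + 0
gcd(92539, 21564) = 1.
Back-substituting:
1 = 10 − 3·3
1 = −3·73 + 22·10
1 = 22·156 − 47·73
1 = −47·853 + 257·156
1 = 257·2715 − 818·853
1 = −818·6283 + 1893·2715
1 = 1893·21564 − 6497·6283
1 = −6497·92539 + 27881·21564
So 1 = (-6497)·92539 + (27881)·21564.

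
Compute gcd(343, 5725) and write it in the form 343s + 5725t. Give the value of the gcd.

1

Repeated division:
5725 = 16×343 + 237
343 = 1×237 + 106
237 = 2×106 + 25
106 = 4×25 + 6
25 = 4×6 + 1
6 = 6×1 + 0
gcd(343, 5725) = 1.
Back-substituting:
1 = 25 − 4·6
1 = −4·106 + 17·25
1 = 17·237 − 38·106
1 = −38·343 + 55·237
1 = 55·5725 − 918·343
So 1 = (55)·5725 + (-918)·343.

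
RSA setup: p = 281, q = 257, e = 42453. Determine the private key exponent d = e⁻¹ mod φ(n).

φ(n) = (p−1)(q−1) = 280·256 = 71680.
Need d with 42453·d ≡ 1 (mod 71680). Apply the extended Euclidean algorithm:
71680 = 1×42453 + 29227
42453 = 1×29227 + 13226
29227 = 2×13226 + 2775
13226 = 4×2775 + 2126
2775 = 1×2126 + 649
2126 = 3×649 + 179
649 = 3×179 + 112
179 = 1×112 + 67
112 = 1×67 + 45
67 = 1×45 + 22
45 = 2×22 + 1
22 = 22×1 + 0
Back-substitute:
1 = 45 − 2·22
1 = −2·67 + 3·45
1 = 3·112 − 5·67
1 = −5·179 + 8·112
1 = 8·649 − 29·179
1 = −29·2126 + 95·649
1 = 95·2775 − 124·2126
1 = −124·13226 + 591·2775
1 = 591·29227 − 1306·13226
1 = −1306·42453 + 1897·29227
1 = 1897·71680 − 3203·42453
So 42453·(-3203) ≡ 1 (mod 71680), hence d ≡ -3203 ≡ 68477 (mod 71680).

68477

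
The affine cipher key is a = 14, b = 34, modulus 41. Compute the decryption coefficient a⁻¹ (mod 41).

Extended Euclidean algorithm:
41 = 2×14 + 13
14 = 1×13 + 1
13 = 13×1 + 0
The gcd is 1. Working backward:
1 = 14 − 13
1 = −41 + 3·14
So 14·3 ≡ 1 (mod 41).

3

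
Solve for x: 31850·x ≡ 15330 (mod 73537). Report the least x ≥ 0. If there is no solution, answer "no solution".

First find gcd(31850, 73537):
73537 = 2*31850 + 9837
31850 = 3*9837 + 2339
9837 = 4*2339 + 481
2339 = 4*481 + 415
481 = 1*415 + 66
415 = 6*66 + 19
66 = 3*19 + 9
19 = 2*9 + 1
9 = 9*1 + 0
gcd = 1, so a unique solution mod 73537 exists.
Back-substitute for the Bézout coefficients:
1 = 19 − 2·9
1 = −2·66 + 7·19
1 = 7·415 − 44·66
1 = −44·481 + 51·415
1 = 51·2339 − 248·481
1 = −248·9837 + 1043·2339
1 = 1043·31850 − 3377·9837
1 = −3377·73537 + 7797·31850
So 31850·(7797) ≡ 1 (mod 73537), giving 31850⁻¹ ≡ 7797.
x ≡ 31850⁻¹·15330 ≡ 7797·15330 ≡ 30385 (mod 73537).

30385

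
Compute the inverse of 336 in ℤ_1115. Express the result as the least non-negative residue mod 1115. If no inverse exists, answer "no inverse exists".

Run Euclid on (1115, 336):
1115 = 3·336 + 107
336 = 3·107 + 15
107 = 7·15 + 2
15 = 7·2 + 1
2 = 2·1 + 0
gcd = 1, so the inverse exists. Back-substitute:
1 = 15 − 7·2
1 = −7·107 + 50·15
1 = 50·336 − 157·107
1 = −157·1115 + 521·336
So 336·521 ≡ 1 (mod 1115).

521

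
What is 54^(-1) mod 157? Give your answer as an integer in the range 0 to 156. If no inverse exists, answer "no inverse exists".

Apply the Euclidean algorithm to 157 and 54:
157 = 2*54 + 49
54 = 1*49 + 5
49 = 9*5 + 4
5 = 1*4 + 1
4 = 4*1 + 0
The gcd is 1. Working backward:
1 = 5 − 4
1 = −49 + 10·5
1 = 10·54 − 11·49
1 = −11·157 + 32·54
So 54·32 ≡ 1 (mod 157).

32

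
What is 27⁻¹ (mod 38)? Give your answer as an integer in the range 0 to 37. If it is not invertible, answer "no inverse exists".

Apply the Euclidean algorithm to 38 and 27:
38 = 1×27 + 11
27 = 2×11 + 5
11 = 2×5 + 1
5 = 5×1 + 0
The gcd is 1. Working backward:
1 = 11 − 2·5
1 = −2·27 + 5·11
1 = 5·38 − 7·27
So 27·(-7) ≡ 1 (mod 38), and -7 ≡ 31 (mod 38).

31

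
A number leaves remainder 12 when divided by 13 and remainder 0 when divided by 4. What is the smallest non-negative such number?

Write x = 12 + 13·k. Then 13·k ≡ 0 − 12 ≡ 0 (mod 4).
Need 13⁻¹ mod 4. Extended Euclid on (4, 1):
4 = 4·1 + 0
13⁻¹ ≡ 1 (mod 4), so k ≡ 1·0 ≡ 0 (mod 4).
x = 12 + 13·0 = 12.

12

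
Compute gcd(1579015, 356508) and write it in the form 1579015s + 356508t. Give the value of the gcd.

1

Euclidean algorithm:
1579015 = 4·356508 + 152983
356508 = 2·152983 + 50542
152983 = 3·50542 + 1357
50542 = 37·1357 + 333
1357 = 4·333 + 25
333 = 13·25 + 8
25 = 3·8 + 1
8 = 8·1 + 0
gcd(1579015, 356508) = 1.
Back-substituting:
1 = 25 − 3·8
1 = −3·333 + 40·25
1 = 40·1357 − 163·333
1 = −163·50542 + 6071·1357
1 = 6071·152983 − 18376·50542
1 = −18376·356508 + 42823·152983
1 = 42823·1579015 − 189668·356508
So 1 = (42823)·1579015 + (-189668)·356508.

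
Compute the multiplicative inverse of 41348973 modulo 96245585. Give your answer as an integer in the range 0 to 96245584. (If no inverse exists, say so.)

93356947

Extended Euclidean algorithm:
96245585 = 2*41348973 + 13547639
41348973 = 3*13547639 + 706056
13547639 = 19*706056 + 132575
706056 = 5*132575 + 43181
132575 = 3*43181 + 3032
43181 = 14*3032 + 733
3032 = 4*733 + 100
733 = 7*100 + 33
100 = 3*33 + 1
33 = 33*1 + 0
The gcd is 1. Working backward:
1 = 100 − 3·33
1 = −3·733 + 22·100
1 = 22·3032 − 91·733
1 = −91·43181 + 1296·3032
1 = 1296·132575 − 3979·43181
1 = −3979·706056 + 21191·132575
1 = 21191·13547639 − 406608·706056
1 = −406608·41348973 + 1241015·13547639
1 = 1241015·96245585 − 2888638·41348973
Hence 41348973⁻¹ ≡ -2888638 ≡ 93356947 (mod 96245585).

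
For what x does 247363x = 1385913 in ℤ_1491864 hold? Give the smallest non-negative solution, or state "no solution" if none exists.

914883

First find gcd(247363, 1491864):
1491864 = 6×247363 + 7686
247363 = 32×7686 + 1411
7686 = 5×1411 + 631
1411 = 2×631 + 149
631 = 4×149 + 35
149 = 4×35 + 9
35 = 3×9 + 8
9 = 1×8 + 1
8 = 8×1 + 0
gcd = 1, so a unique solution mod 1491864 exists.
Back-substitute for the Bézout coefficients:
1 = 9 − 8
1 = −35 + 4·9
1 = 4·149 − 17·35
1 = −17·631 + 72·149
1 = 72·1411 − 161·631
1 = −161·7686 + 877·1411
1 = 877·247363 − 28225·7686
1 = −28225·1491864 + 170227·247363
So 247363·(170227) ≡ 1 (mod 1491864), giving 247363⁻¹ ≡ 170227.
x ≡ 247363⁻¹·1385913 ≡ 170227·1385913 ≡ 914883 (mod 1491864).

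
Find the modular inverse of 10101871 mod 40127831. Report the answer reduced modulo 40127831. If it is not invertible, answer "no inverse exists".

Run Euclid on (40127831, 10101871):
40127831 = 3*10101871 + 9822218
10101871 = 1*9822218 + 279653
9822218 = 35*279653 + 34363
279653 = 8*34363 + 4749
34363 = 7*4749 + 1120
4749 = 4*1120 + 269
1120 = 4*269 + 44
269 = 6*44 + 5
44 = 8*5 + 4
5 = 1*4 + 1
4 = 4*1 + 0
gcd = 1, so the inverse exists. Back-substitute:
1 = 5 − 4
1 = −44 + 9·5
1 = 9·269 − 55·44
1 = −55·1120 + 229·269
1 = 229·4749 − 971·1120
1 = −971·34363 + 7026·4749
1 = 7026·279653 − 57179·34363
1 = −57179·9822218 + 2008291·279653
1 = 2008291·10101871 − 2065470·9822218
1 = −2065470·40127831 + 8204701·10101871
So 10101871·8204701 ≡ 1 (mod 40127831).

8204701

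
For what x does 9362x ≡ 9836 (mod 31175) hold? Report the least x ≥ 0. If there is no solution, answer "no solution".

21053

First find gcd(9362, 31175):
31175 = 3×9362 + 3089
9362 = 3×3089 + 95
3089 = 32×95 + 49
95 = 1×49 + 46
49 = 1×46 + 3
46 = 15×3 + 1
3 = 3×1 + 0
gcd = 1, so a unique solution mod 31175 exists.
Back-substitute for the Bézout coefficients:
1 = 46 − 15·3
1 = −15·49 + 16·46
1 = 16·95 − 31·49
1 = −31·3089 + 1008·95
1 = 1008·9362 − 3055·3089
1 = −3055·31175 + 10173·9362
So 9362·(10173) ≡ 1 (mod 31175), giving 9362⁻¹ ≡ 10173.
x ≡ 9362⁻¹·9836 ≡ 10173·9836 ≡ 21053 (mod 31175).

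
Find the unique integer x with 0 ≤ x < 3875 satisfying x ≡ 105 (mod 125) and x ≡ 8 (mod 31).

3480

Write x = 105 + 125·k. Then 125·k ≡ 8 − 105 ≡ 27 (mod 31).
Need 125⁻¹ mod 31. Extended Euclid on (31, 1):
31 = 31·1 + 0
125⁻¹ ≡ 1 (mod 31), so k ≡ 1·27 ≡ 27 (mod 31).
x = 105 + 125·27 = 3480.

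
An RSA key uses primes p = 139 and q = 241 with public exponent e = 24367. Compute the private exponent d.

18223

φ(n) = (p−1)(q−1) = 138·240 = 33120.
Need d with 24367·d ≡ 1 (mod 33120). Apply the extended Euclidean algorithm:
33120 = 1*24367 + 8753
24367 = 2*8753 + 6861
8753 = 1*6861 + 1892
6861 = 3*1892 + 1185
1892 = 1*1185 + 707
1185 = 1*707 + 478
707 = 1*478 + 229
478 = 2*229 + 20
229 = 11*20 + 9
20 = 2*9 + 2
9 = 4*2 + 1
2 = 2*1 + 0
Back-substitute:
1 = 9 − 4·2
1 = −4·20 + 9·9
1 = 9·229 − 103·20
1 = −103·478 + 215·229
1 = 215·707 − 318·478
1 = −318·1185 + 533·707
1 = 533·1892 − 851·1185
1 = −851·6861 + 3086·1892
1 = 3086·8753 − 3937·6861
1 = −3937·24367 + 10960·8753
1 = 10960·33120 − 14897·24367
So 24367·(-14897) ≡ 1 (mod 33120), hence d ≡ -14897 ≡ 18223 (mod 33120).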